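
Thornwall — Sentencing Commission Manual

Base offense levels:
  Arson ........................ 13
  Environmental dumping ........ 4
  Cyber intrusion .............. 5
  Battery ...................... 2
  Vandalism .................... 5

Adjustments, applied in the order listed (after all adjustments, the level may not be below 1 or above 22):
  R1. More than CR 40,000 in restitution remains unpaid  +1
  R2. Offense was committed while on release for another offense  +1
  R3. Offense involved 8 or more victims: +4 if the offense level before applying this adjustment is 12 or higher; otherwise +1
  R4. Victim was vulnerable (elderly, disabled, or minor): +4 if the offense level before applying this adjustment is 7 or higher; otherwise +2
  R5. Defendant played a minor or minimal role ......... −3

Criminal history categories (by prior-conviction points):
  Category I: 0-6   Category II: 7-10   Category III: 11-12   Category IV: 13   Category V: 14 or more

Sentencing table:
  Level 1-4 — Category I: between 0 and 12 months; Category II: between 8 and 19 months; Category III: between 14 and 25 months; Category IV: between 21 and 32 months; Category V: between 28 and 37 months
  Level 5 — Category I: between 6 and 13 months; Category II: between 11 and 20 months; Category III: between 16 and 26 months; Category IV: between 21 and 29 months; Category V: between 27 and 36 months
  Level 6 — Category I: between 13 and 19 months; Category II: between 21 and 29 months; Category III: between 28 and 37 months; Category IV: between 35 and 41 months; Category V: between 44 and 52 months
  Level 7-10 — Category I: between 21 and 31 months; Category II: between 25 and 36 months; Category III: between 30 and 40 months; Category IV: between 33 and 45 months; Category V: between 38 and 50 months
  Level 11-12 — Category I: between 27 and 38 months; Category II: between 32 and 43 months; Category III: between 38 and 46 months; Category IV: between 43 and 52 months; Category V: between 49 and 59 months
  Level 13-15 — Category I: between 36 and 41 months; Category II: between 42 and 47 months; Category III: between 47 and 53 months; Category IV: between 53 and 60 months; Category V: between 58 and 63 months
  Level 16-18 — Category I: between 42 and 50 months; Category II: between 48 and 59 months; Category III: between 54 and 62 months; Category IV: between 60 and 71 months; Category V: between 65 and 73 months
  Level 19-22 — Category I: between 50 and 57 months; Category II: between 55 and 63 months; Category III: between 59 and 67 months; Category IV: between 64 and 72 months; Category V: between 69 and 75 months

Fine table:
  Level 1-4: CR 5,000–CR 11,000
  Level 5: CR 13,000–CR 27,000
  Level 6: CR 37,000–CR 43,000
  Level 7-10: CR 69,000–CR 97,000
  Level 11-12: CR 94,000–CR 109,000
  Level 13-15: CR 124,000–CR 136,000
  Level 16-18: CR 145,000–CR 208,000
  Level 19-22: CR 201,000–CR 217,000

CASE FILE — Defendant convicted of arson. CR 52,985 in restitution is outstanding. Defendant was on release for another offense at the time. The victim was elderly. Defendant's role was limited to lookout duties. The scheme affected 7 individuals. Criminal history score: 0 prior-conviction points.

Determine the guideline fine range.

Base offense level for arson: 13.
R1 applies: 13 + 1 = 14.
R2 applies: 14 + 1 = 15.
R3 does not apply.
R4 applies (level before this adjustment is 15 ≥ 7, so +4): 15 + 4 = 19.
R5 applies: 19 − 3 = 16.
Final offense level: 16.
Level 16 falls in the 16-18 band.
Fine table: Level 16-18 → CR 145,000–CR 208,000.

CR 145,000–CR 208,000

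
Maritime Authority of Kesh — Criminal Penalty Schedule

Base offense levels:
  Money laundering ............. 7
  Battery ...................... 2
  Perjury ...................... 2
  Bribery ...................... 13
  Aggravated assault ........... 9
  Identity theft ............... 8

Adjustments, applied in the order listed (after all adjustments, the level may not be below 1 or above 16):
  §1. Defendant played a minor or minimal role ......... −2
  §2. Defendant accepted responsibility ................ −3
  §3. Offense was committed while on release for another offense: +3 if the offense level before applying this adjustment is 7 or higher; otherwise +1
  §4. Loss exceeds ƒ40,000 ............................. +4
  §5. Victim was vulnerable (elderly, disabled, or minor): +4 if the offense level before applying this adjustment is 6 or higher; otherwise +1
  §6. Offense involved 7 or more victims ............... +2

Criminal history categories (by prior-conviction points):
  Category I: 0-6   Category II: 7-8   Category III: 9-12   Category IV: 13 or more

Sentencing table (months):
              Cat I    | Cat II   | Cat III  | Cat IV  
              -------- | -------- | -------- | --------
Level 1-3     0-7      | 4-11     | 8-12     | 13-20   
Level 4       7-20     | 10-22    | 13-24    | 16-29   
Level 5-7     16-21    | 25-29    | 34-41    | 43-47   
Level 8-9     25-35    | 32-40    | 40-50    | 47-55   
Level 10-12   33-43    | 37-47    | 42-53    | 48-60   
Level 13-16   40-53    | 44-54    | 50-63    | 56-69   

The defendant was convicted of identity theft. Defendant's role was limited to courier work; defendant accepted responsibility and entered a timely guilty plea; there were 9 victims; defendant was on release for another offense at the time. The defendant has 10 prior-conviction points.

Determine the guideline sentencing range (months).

Base offense level for identity theft: 8.
§1 applies: 8 − 2 = 6.
§2 applies: 6 − 3 = 3.
§3 applies (level before this adjustment is 3 < 7, so +1): 3 + 1 = 4.
§5 does not apply.
§6 applies: 4 + 2 = 6.
Final offense level: 6.
Criminal history: 10 prior points → Category III (9-12).
Level 6 falls in the 5-7 band.
Grid: Level 5-7 × Category III = 34-41 months.

34-41 months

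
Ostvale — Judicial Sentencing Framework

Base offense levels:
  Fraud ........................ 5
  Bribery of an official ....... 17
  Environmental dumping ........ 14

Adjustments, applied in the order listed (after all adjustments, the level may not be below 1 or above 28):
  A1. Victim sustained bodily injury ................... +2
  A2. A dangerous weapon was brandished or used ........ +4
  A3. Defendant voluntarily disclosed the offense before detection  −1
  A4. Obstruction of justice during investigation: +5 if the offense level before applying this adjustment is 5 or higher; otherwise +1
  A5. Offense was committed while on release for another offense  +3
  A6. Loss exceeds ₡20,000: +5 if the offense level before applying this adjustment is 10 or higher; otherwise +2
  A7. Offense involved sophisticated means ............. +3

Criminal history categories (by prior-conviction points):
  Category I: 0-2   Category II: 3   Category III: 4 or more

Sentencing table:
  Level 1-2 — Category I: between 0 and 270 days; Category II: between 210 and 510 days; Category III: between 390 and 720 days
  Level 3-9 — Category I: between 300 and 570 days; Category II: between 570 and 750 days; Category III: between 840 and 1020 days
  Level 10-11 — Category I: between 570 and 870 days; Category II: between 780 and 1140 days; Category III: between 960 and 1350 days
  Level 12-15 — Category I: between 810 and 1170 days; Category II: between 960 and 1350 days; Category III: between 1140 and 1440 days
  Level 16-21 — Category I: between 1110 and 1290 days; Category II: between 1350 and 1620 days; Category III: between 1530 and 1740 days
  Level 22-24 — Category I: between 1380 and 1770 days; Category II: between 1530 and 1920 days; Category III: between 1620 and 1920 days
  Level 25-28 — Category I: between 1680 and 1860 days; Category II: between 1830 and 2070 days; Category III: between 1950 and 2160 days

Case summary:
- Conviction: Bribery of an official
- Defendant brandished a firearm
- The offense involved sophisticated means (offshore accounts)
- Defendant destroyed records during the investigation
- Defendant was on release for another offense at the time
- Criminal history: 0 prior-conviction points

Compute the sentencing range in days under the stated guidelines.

1680-1860 days

Base offense level for bribery of an official: 17.
A1 does not apply.
A2 applies: 17 + 4 = 21.
A4 applies (level before this adjustment is 21 ≥ 5, so +5): 21 + 5 = 26.
A5 applies: 26 + 3 = 29.
A6 does not apply.
A7 applies: 29 + 3 = 32.
Level 32 exceeds the maximum of 28; capped at 28.
Final offense level: 28.
Criminal history: 0 prior points → Category I (0-2).
Level 28 falls in the 25-28 band.
Grid: Level 25-28 × Category I = 1680-1860 days.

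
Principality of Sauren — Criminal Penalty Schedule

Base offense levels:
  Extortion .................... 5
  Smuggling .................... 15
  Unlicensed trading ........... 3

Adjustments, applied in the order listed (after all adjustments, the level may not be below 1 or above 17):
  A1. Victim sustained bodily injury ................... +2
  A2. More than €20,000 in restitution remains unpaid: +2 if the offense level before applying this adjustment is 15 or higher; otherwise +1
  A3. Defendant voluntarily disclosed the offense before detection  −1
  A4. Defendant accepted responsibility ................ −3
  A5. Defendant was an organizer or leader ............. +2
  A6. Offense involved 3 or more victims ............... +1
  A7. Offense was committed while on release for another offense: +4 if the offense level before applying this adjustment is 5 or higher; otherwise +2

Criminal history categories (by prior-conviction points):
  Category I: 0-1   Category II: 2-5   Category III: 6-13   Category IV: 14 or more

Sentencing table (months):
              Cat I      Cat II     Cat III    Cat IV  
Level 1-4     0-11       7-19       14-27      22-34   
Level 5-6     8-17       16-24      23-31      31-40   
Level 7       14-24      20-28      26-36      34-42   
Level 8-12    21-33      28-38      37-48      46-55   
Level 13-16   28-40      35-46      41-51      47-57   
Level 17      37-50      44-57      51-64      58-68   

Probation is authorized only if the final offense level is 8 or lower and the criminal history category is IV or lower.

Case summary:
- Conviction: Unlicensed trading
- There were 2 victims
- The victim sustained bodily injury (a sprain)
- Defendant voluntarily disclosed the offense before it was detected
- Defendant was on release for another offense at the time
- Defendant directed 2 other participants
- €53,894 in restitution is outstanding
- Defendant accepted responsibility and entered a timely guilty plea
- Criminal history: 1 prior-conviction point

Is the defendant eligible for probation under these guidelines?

Yes

Base offense level for unlicensed trading: 3.
A1 applies: 3 + 2 = 5.
A2 applies (level before this adjustment is 5 < 15, so +1): 5 + 1 = 6.
A3 applies: 6 − 1 = 5.
A4 applies: 5 − 3 = 2.
A5 applies: 2 + 2 = 4.
A7 applies (level before this adjustment is 4 < 5, so +2): 4 + 2 = 6.
Final offense level: 6.
Criminal history: 1 prior point → Category I (0-1).
Level 6 falls in the 5-6 band.
Grid: Level 5-6 × Category I = 8-17 months.
Probation check: level 6 ≤ 8 and category I ≤ IV → eligible.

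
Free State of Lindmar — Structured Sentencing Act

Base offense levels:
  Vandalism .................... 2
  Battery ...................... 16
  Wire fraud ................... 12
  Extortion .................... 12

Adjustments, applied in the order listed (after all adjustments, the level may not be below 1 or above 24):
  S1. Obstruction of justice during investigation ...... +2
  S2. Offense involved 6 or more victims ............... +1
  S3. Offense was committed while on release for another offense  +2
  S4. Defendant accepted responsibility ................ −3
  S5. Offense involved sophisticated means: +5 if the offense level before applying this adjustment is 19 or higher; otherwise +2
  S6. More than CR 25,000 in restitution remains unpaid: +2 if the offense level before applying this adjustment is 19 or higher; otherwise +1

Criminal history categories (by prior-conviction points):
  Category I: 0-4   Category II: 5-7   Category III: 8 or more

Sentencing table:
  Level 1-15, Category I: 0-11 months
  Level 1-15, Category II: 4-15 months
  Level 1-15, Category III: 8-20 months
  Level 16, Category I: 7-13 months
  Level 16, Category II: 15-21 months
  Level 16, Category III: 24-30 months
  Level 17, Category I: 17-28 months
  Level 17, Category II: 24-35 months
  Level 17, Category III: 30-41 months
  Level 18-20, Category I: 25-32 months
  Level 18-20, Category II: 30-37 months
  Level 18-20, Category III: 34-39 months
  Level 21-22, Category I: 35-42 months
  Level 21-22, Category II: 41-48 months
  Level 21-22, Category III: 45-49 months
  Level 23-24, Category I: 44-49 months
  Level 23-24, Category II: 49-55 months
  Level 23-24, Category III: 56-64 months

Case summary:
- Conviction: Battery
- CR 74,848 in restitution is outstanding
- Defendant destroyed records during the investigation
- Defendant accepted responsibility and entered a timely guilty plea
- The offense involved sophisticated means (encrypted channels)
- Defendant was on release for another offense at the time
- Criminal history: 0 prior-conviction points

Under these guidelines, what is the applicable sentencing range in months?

35-42 months

Base offense level for battery: 16.
S1 applies: 16 + 2 = 18.
S3 applies: 18 + 2 = 20.
S4 applies: 20 − 3 = 17.
S5 applies (level before this adjustment is 17 < 19, so +2): 17 + 2 = 19.
S6 applies (level before this adjustment is 19 ≥ 19, so +2): 19 + 2 = 21.
Final offense level: 21.
Criminal history: 0 prior points → Category I (0-4).
Level 21 falls in the 21-22 band.
Grid: Level 21-22 × Category I = 35-42 months.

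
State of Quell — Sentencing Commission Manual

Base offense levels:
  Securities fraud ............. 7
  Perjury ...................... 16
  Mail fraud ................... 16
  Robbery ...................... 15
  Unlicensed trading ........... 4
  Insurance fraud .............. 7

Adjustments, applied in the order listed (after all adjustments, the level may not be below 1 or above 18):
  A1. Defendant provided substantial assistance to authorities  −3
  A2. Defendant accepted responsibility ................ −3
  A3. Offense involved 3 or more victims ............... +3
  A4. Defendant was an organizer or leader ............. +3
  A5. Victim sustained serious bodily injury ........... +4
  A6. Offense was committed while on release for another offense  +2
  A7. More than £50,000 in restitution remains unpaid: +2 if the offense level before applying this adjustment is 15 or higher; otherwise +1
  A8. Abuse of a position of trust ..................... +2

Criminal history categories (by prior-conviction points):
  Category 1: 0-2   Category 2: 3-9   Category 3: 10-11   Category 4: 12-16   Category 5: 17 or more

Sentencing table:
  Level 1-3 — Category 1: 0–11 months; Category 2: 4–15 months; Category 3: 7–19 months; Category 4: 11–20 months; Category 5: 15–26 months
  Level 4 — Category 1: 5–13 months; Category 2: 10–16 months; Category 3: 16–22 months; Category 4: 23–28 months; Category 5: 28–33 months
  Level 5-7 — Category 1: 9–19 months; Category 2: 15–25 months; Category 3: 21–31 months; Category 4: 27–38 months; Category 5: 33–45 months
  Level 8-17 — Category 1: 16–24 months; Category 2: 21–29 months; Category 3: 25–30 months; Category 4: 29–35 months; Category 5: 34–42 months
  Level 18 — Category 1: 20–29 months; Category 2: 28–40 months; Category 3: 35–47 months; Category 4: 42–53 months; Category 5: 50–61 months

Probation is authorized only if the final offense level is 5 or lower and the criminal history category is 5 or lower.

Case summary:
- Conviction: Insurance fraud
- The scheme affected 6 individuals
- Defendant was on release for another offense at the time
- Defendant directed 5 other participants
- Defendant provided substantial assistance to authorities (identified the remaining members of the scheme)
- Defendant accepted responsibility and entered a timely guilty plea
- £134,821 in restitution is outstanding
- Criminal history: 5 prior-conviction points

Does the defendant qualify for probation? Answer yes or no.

No

Base offense level for insurance fraud: 7.
A1 applies: 7 − 3 = 4.
A2 applies: 4 − 3 = 1.
A3 applies: 1 + 3 = 4.
A4 applies: 4 + 3 = 7.
A5 does not apply.
A6 applies: 7 + 2 = 9.
A7 applies (level before this adjustment is 9 < 15, so +1): 9 + 1 = 10.
A8 does not apply.
Final offense level: 10.
Criminal history: 5 prior points → Category 2 (3-9).
Level 10 falls in the 8-17 band.
Grid: Level 8-17 × Category 2 = 21-29 months.
Probation check: level 10 > 5 and category 2 ≤ 5 → not eligible.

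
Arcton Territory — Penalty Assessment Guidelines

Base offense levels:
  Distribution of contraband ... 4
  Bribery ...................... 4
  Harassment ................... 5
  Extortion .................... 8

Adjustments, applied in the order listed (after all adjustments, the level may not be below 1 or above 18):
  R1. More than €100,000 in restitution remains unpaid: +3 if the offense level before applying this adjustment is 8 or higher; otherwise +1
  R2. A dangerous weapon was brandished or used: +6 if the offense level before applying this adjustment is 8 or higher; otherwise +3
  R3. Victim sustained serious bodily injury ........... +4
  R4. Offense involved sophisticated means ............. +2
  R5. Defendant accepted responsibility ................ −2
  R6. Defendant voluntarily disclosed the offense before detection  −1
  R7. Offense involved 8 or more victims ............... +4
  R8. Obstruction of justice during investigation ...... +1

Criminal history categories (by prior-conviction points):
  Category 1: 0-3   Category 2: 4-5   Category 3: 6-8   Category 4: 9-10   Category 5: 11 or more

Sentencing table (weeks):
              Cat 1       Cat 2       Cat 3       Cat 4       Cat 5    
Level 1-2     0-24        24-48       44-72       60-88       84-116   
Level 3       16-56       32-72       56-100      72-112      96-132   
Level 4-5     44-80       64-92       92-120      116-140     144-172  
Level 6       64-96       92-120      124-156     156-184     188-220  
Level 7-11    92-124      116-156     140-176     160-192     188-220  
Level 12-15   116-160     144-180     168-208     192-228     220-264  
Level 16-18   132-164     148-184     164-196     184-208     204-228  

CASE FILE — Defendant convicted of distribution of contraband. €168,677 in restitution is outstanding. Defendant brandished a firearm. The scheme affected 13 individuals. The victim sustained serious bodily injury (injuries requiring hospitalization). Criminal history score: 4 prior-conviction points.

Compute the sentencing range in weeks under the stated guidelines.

Base offense level for distribution of contraband: 4.
R1 applies (level before this adjustment is 4 < 8, so +1): 4 + 1 = 5.
R2 applies (level before this adjustment is 5 < 8, so +3): 5 + 3 = 8.
R3 applies: 8 + 4 = 12.
R5 does not apply.
R6 does not apply.
R7 applies: 12 + 4 = 16.
Final offense level: 16.
Criminal history: 4 prior points → Category 2 (4-5).
Level 16 falls in the 16-18 band.
Grid: Level 16-18 × Category 2 = 148-184 weeks.

148-184 weeks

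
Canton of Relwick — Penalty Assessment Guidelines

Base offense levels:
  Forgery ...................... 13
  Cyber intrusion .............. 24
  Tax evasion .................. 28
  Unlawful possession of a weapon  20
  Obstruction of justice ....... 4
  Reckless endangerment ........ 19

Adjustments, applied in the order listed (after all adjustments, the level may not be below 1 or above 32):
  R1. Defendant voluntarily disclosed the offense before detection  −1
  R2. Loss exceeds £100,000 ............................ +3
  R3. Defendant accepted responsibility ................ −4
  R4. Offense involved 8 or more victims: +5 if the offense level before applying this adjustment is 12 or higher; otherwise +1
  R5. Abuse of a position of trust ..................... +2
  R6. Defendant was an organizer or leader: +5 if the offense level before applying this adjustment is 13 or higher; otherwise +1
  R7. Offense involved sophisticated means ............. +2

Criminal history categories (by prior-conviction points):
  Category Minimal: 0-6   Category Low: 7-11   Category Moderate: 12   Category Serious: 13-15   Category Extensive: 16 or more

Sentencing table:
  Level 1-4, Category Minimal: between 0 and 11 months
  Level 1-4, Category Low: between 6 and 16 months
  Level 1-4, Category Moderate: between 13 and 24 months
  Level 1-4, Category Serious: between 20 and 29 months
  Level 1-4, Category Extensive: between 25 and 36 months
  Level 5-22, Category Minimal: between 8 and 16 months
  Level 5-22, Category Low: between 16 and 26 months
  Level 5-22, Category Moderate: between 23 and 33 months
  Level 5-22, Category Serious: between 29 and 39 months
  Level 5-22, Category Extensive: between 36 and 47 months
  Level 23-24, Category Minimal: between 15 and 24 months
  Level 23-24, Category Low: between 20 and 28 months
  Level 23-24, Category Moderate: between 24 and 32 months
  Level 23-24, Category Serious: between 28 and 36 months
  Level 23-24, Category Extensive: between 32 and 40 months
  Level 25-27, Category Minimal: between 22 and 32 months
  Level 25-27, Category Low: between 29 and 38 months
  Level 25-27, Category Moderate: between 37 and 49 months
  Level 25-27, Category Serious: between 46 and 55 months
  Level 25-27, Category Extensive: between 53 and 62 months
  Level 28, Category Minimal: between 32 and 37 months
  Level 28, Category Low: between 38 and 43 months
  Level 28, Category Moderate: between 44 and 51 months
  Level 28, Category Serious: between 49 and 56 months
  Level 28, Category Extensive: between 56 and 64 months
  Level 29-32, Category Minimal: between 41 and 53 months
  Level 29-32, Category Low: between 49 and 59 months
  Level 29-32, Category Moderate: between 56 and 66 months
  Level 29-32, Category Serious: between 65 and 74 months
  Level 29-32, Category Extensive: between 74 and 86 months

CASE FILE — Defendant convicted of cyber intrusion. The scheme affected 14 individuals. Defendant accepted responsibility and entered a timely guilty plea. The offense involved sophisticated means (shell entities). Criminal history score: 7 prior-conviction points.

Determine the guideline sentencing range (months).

Base offense level for cyber intrusion: 24.
R1 does not apply.
R2 does not apply.
R3 applies: 24 − 4 = 20.
R4 applies (level before this adjustment is 20 ≥ 12, so +5): 20 + 5 = 25.
R6 does not apply.
R7 applies: 25 + 2 = 27.
Final offense level: 27.
Criminal history: 7 prior points → Category Low (7-11).
Level 27 falls in the 25-27 band.
Grid: Level 25-27 × Category Low = 29-38 months.

29-38 months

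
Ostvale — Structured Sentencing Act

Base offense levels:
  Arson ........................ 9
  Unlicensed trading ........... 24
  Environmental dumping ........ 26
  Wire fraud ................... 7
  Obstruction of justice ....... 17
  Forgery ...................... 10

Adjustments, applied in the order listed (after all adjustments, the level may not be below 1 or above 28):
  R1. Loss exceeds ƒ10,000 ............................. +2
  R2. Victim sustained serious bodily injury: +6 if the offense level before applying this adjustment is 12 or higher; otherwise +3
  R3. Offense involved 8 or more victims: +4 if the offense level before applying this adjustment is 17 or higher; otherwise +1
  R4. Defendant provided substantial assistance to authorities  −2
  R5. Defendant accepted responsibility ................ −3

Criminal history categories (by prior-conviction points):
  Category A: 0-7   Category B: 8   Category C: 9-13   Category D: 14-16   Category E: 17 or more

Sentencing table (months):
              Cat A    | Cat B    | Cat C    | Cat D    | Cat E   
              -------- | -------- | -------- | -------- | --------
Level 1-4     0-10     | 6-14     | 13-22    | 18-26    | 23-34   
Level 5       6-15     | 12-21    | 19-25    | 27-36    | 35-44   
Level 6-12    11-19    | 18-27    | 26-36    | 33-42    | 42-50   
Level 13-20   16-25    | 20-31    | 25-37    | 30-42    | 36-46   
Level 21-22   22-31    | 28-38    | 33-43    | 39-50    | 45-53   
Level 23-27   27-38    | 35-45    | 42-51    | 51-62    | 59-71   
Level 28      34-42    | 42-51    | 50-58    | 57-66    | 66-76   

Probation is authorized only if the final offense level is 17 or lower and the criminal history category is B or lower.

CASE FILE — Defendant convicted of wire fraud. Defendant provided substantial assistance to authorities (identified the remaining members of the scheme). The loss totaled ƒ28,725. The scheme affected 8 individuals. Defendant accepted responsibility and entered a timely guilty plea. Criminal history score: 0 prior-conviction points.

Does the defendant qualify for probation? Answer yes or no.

Yes

Base offense level for wire fraud: 7.
R1 applies: 7 + 2 = 9.
R2 does not apply.
R3 applies (level before this adjustment is 9 < 17, so +1): 9 + 1 = 10.
R4 applies: 10 − 2 = 8.
R5 applies: 8 − 3 = 5.
Final offense level: 5.
Criminal history: 0 prior points → Category A (0-7).
Level 5 falls in the 5 band.
Grid: Level 5 × Category A = 6-15 months.
Probation check: level 5 ≤ 17 and category A ≤ B → eligible.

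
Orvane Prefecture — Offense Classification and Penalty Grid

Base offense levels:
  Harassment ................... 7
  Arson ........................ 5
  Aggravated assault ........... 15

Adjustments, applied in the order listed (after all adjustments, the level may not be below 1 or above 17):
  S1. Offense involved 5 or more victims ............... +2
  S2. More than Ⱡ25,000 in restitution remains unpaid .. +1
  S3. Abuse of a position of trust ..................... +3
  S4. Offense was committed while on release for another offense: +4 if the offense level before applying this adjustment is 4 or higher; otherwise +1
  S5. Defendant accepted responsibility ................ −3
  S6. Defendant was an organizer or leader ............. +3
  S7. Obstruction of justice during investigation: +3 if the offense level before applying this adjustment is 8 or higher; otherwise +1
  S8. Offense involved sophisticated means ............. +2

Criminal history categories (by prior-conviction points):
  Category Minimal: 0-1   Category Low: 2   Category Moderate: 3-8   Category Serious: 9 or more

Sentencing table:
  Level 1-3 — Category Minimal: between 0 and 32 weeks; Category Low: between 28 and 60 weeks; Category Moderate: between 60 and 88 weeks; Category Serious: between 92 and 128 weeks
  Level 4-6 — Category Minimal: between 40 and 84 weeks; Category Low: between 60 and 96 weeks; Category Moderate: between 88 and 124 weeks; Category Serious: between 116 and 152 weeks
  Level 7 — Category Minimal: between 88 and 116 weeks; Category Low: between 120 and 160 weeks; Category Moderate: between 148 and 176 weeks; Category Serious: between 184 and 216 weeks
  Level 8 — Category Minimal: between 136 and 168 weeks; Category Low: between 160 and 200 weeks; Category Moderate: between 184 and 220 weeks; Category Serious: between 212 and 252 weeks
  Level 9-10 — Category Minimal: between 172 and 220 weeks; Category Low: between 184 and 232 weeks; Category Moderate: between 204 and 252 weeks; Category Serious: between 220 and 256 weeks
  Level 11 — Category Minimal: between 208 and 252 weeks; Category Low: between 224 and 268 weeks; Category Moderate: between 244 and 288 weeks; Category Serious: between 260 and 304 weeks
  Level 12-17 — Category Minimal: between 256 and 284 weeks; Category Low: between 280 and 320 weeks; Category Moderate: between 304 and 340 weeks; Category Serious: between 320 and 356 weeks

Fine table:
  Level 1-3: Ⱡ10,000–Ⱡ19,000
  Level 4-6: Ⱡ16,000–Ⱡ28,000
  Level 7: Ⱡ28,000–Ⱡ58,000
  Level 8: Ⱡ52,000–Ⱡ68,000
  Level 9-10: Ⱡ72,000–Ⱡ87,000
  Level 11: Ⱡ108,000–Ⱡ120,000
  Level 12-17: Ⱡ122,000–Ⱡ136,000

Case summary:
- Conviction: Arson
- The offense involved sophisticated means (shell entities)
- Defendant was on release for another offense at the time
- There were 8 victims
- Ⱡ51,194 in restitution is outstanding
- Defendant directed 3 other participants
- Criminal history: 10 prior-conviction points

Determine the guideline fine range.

Ⱡ122,000–Ⱡ136,000

Base offense level for arson: 5.
S1 applies: 5 + 2 = 7.
S2 applies: 7 + 1 = 8.
S3 does not apply.
S4 applies (level before this adjustment is 8 ≥ 4, so +4): 8 + 4 = 12.
S6 applies: 12 + 3 = 15.
S8 applies: 15 + 2 = 17.
Final offense level: 17.
Level 17 falls in the 12-17 band.
Fine table: Level 12-17 → Ⱡ122,000–Ⱡ136,000.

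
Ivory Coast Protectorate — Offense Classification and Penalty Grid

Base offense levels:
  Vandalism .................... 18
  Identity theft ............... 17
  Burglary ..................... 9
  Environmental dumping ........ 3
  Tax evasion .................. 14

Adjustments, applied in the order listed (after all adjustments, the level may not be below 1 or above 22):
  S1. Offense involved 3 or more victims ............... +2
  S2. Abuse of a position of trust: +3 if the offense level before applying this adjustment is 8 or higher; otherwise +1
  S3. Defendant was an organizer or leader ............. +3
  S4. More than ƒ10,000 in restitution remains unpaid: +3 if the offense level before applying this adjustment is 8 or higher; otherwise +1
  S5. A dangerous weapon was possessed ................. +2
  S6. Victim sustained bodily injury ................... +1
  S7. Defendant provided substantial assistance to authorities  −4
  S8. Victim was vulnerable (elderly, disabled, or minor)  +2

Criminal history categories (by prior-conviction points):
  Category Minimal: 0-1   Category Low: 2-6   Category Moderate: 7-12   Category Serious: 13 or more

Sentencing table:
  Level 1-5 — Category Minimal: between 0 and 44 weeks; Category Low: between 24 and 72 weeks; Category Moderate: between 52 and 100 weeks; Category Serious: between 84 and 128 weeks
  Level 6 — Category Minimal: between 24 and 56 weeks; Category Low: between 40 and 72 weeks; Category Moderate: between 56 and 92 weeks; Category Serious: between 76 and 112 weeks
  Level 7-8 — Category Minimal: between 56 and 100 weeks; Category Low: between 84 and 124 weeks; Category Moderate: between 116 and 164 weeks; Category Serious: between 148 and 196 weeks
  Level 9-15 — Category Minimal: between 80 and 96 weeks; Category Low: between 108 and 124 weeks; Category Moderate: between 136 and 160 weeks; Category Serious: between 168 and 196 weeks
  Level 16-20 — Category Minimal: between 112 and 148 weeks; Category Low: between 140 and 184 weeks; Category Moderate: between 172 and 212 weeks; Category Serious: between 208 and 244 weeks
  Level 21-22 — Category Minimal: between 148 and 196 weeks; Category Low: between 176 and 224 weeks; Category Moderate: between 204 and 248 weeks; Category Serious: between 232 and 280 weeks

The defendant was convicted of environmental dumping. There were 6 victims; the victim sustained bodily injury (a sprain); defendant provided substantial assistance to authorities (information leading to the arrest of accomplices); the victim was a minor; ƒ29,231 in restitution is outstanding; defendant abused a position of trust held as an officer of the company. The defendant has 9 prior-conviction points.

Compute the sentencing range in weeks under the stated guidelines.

56-92 weeks

Base offense level for environmental dumping: 3.
S1 applies: 3 + 2 = 5.
S2 applies (level before this adjustment is 5 < 8, so +1): 5 + 1 = 6.
S4 applies (level before this adjustment is 6 < 8, so +1): 6 + 1 = 7.
S6 applies: 7 + 1 = 8.
S7 applies: 8 − 4 = 4.
S8 applies: 4 + 2 = 6.
Final offense level: 6.
Criminal history: 9 prior points → Category Moderate (7-12).
Level 6 falls in the 6 band.
Grid: Level 6 × Category Moderate = 56-92 weeks.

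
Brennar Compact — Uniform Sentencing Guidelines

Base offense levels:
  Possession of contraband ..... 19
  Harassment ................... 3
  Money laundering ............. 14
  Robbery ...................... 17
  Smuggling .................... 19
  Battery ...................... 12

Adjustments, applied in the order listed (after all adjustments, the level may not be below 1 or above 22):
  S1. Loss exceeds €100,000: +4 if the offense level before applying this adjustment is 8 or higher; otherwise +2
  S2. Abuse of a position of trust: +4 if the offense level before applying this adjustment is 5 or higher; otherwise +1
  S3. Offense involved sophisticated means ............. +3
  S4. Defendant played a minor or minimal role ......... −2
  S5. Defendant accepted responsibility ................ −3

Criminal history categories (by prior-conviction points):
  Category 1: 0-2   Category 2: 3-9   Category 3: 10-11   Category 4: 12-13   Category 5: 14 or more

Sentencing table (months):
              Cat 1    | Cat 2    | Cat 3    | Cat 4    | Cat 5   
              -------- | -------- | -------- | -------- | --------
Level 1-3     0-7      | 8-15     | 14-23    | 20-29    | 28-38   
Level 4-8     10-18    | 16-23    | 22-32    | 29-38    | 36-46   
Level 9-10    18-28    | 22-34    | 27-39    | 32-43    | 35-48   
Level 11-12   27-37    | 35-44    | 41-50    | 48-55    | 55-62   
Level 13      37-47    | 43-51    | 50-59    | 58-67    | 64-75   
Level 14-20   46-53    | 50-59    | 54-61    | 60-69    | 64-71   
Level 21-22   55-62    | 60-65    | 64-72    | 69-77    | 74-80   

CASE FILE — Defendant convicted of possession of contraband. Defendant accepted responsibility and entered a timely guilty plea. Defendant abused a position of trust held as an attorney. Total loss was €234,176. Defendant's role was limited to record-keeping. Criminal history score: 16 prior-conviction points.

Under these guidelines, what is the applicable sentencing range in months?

74-80 months

Base offense level for possession of contraband: 19.
S1 applies (level before this adjustment is 19 ≥ 8, so +4): 19 + 4 = 23.
S2 applies (level before this adjustment is 23 ≥ 5, so +4): 23 + 4 = 27.
S3 does not apply.
S4 applies: 27 − 2 = 25.
S5 applies: 25 − 3 = 22.
Final offense level: 22.
Criminal history: 16 prior points → Category 5 (14+).
Level 22 falls in the 21-22 band.
Grid: Level 21-22 × Category 5 = 74-80 months.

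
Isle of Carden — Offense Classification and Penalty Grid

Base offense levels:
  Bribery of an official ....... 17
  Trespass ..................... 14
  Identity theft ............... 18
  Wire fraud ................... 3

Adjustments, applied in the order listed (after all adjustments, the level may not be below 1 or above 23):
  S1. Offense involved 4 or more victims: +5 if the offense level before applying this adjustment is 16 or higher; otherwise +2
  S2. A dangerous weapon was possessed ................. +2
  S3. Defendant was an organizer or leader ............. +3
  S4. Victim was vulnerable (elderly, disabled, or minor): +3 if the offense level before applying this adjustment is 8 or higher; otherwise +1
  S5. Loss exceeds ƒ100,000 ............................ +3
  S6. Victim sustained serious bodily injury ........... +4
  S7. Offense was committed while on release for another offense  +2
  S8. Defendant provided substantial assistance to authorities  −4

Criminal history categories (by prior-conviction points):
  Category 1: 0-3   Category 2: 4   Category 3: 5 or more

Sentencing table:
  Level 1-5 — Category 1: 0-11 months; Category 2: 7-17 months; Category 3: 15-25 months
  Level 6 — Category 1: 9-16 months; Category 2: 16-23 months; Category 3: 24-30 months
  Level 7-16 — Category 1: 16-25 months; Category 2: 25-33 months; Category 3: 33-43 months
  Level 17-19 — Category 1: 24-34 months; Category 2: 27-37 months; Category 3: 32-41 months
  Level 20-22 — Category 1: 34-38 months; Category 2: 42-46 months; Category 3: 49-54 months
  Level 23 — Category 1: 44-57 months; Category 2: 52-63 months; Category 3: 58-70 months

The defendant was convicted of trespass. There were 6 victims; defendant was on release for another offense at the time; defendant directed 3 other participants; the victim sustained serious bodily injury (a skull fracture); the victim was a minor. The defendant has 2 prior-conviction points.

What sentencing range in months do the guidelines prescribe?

Base offense level for trespass: 14.
S1 applies (level before this adjustment is 14 < 16, so +2): 14 + 2 = 16.
S2 does not apply.
S3 applies: 16 + 3 = 19.
S4 applies (level before this adjustment is 19 ≥ 8, so +3): 19 + 3 = 22.
S6 applies: 22 + 4 = 26.
S7 applies: 26 + 2 = 28.
S8 does not apply.
Level 28 exceeds the maximum of 23; capped at 23.
Final offense level: 23.
Criminal history: 2 prior points → Category 1 (0-3).
Level 23 falls in the 23 band.
Grid: Level 23 × Category 1 = 44-57 months.

44-57 months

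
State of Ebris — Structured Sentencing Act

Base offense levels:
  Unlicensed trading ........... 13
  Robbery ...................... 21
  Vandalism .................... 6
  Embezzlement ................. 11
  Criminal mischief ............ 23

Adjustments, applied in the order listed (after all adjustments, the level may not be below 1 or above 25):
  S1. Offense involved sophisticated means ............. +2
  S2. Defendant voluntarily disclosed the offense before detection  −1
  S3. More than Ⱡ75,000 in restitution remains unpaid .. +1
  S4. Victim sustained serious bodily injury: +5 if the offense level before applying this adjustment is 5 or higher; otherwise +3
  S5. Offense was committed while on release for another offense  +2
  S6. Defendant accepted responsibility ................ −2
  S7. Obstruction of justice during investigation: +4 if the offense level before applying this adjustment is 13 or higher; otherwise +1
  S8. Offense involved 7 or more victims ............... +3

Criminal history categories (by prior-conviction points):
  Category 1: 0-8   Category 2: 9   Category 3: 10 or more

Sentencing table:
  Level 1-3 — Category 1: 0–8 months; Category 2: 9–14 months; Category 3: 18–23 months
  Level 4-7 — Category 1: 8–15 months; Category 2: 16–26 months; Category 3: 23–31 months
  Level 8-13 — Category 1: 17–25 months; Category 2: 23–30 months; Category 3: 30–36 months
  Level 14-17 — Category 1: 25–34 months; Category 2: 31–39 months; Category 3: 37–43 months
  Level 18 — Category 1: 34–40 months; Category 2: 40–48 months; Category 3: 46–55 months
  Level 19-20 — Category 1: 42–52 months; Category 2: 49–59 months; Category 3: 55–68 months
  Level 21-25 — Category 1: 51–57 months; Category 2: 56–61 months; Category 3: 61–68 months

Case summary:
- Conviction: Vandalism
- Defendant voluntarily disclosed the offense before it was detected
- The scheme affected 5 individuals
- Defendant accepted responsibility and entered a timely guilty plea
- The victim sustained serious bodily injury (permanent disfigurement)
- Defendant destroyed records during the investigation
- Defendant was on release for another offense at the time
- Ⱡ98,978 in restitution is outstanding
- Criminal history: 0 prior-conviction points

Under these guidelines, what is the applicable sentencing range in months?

17-25 months

Base offense level for vandalism: 6.
S1 does not apply.
S2 applies: 6 − 1 = 5.
S3 applies: 5 + 1 = 6.
S4 applies (level before this adjustment is 6 ≥ 5, so +5): 6 + 5 = 11.
S5 applies: 11 + 2 = 13.
S6 applies: 13 − 2 = 11.
S7 applies (level before this adjustment is 11 < 13, so +1): 11 + 1 = 12.
Final offense level: 12.
Criminal history: 0 prior points → Category 1 (0-8).
Level 12 falls in the 8-13 band.
Grid: Level 8-13 × Category 1 = 17-25 months.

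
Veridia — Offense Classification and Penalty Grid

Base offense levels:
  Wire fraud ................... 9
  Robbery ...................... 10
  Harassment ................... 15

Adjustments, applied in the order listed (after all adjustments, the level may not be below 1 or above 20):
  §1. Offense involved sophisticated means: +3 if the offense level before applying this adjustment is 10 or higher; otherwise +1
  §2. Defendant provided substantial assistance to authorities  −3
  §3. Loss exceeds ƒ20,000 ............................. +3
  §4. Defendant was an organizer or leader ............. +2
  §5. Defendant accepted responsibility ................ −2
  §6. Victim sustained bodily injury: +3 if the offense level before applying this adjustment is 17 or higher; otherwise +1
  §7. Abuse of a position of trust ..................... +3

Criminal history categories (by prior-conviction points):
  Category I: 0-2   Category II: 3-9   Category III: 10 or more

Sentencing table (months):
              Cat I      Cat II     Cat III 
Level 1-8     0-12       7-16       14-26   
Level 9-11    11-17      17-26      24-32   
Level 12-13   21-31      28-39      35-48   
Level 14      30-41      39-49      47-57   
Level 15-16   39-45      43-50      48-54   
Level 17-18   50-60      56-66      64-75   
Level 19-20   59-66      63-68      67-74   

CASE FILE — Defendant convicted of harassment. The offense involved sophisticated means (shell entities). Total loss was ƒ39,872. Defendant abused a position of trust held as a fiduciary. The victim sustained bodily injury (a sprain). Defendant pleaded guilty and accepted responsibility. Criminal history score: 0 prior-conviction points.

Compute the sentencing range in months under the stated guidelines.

59-66 months

Base offense level for harassment: 15.
§1 applies (level before this adjustment is 15 ≥ 10, so +3): 15 + 3 = 18.
§3 applies: 18 + 3 = 21.
§4 does not apply.
§5 applies: 21 − 2 = 19.
§6 applies (level before this adjustment is 19 ≥ 17, so +3): 19 + 3 = 22.
§7 applies: 22 + 3 = 25.
Level 25 exceeds the maximum of 20; capped at 20.
Final offense level: 20.
Criminal history: 0 prior points → Category I (0-2).
Level 20 falls in the 19-20 band.
Grid: Level 19-20 × Category I = 59-66 months.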